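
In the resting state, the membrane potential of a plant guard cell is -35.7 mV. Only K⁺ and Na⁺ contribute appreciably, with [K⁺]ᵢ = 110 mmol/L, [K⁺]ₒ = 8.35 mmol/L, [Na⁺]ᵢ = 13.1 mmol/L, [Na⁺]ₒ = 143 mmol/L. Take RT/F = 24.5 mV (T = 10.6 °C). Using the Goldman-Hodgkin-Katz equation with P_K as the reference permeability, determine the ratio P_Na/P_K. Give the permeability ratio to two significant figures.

0.12

Let α = P_Na/P_K. GHK: Vm = 24.5·ln[(Kₒ + α·Naₒ)/(Kᵢ + α·Naᵢ)].
e^(Vm/24.5) = e^(-35.7/24.5) = 0.2329
So 0.2329·(Kᵢ + α·Naᵢ) = Kₒ + α·Naₒ → α = (0.2329·110.0 − 8.35) / (143.0 − 0.2329·13.1)
α = (25.62 − 8.35) / (143.0 − 3.051) = 17.27/139.9 = 0.1234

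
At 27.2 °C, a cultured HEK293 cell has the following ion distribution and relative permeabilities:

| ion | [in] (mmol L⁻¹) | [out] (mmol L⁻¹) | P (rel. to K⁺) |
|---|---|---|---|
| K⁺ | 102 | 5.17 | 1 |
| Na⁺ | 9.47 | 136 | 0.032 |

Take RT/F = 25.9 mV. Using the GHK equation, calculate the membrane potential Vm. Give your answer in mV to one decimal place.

Vm = 25.9 · ln[(Σ P·[cation]ₒ + Σ P·[anion]ᵢ) / (Σ P·[cation]ᵢ + Σ P·[anion]ₒ)]
Numerator = 1×5.17 + 0.032×136 = 9.522
Denominator = 1×102 + 0.032×9.47 = 102.3
Vm = 25.9 · ln(0.093076) = 25.9 × (-2.3743) = -61.50 mV

-61.5 mV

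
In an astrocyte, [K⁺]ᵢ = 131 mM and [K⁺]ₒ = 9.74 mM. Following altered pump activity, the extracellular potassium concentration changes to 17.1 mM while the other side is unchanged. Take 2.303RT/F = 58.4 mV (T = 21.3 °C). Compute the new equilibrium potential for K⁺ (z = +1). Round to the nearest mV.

-52 mV

After the shift: [K⁺]_out = 17.1, [K⁺]_in = 131 mM.
E_new = (58.4/1)·log₁₀(17.1/131) = 58.40 · (-0.8843) = -51.64 mV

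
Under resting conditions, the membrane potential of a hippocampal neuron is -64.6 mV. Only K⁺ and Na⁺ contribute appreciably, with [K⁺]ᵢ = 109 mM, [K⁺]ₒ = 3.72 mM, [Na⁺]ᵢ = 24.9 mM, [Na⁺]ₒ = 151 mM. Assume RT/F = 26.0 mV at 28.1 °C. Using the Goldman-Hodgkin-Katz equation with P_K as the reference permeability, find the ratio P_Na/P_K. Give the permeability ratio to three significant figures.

Let α = P_Na/P_K. GHK: Vm = 26.0·ln[(Kₒ + α·Naₒ)/(Kᵢ + α·Naᵢ)].
e^(Vm/26.0) = e^(-64.6/26.0) = 0.083358
So 0.083358·(Kᵢ + α·Naᵢ) = Kₒ + α·Naₒ → α = (0.083358·109.0 − 3.72) / (151.0 − 0.083358·24.9)
α = (9.086 − 3.72) / (151.0 − 2.076) = 5.366/148.9 = 0.03603

0.0360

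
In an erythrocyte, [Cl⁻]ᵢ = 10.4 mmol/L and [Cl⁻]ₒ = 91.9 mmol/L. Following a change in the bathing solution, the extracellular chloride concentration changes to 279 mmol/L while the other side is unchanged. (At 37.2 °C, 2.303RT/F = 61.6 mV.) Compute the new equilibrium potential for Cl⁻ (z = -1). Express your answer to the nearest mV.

After the shift: [Cl⁻]_out = 279, [Cl⁻]_in = 10.4 mmol/L.
E_new = (61.6/-1)·log₁₀(279/10.4) = -61.60 · (1.4286) = -88.00 mV

-88 mV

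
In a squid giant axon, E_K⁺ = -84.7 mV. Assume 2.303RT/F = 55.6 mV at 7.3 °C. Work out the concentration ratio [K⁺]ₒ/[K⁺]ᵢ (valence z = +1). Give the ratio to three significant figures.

log₁₀([out]/[in]) = E·z/(55.6) = -84.7 × 1 / 55.6 = -1.5234
[out]/[in] = 10^(-1.5234) = 0.02997

0.0300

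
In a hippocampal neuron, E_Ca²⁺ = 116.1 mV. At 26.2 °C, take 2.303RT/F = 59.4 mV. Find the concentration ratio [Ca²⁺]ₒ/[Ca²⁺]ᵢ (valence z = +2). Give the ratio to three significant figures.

8110

log₁₀([out]/[in]) = E·z/(59.4) = 116.1 × 2 / 59.4 = 3.9091
[out]/[in] = 10^(3.9091) = 8111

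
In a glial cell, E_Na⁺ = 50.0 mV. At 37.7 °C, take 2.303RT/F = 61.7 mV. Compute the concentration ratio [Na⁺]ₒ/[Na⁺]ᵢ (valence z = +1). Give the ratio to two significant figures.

6.5

log₁₀([out]/[in]) = E·z/(61.7) = 50.0 × 1 / 61.7 = 0.8104
[out]/[in] = 10^(0.8104) = 6.462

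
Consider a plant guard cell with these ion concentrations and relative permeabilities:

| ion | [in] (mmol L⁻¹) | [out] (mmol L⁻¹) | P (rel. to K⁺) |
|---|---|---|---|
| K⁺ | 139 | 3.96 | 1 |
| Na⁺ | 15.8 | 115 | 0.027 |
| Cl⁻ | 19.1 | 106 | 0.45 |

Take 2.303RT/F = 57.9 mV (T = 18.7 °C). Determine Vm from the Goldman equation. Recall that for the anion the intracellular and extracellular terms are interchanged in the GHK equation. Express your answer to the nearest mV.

Vm = 57.9 · log₁₀[(Σ P·[cation]ₒ + Σ P·[anion]ᵢ) / (Σ P·[cation]ᵢ + Σ P·[anion]ₒ)]
Numerator = 1×3.96 + 0.027×115 + 0.45×19.1 = 15.66
Denominator = 1×139 + 0.027×15.8 + 0.45×106 = 187.1
Vm = 57.9 · log₁₀(0.083687) = 57.9 × (-1.0773) = -62.38 mV

-62 mV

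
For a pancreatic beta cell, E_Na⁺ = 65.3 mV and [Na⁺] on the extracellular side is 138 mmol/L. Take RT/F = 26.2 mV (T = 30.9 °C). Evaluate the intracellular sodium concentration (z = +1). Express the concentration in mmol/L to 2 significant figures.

Nernst: E = (26.2/1) · ln([out]/[in]), so ln([out]/[in]) = 65.3 × 1 / 26.2 = 2.4924.
[out]/[in] = e^(2.4924) = 12.09.
[in] = 138 / 12.09 = 11.41 mmol/L.

11 mmol/L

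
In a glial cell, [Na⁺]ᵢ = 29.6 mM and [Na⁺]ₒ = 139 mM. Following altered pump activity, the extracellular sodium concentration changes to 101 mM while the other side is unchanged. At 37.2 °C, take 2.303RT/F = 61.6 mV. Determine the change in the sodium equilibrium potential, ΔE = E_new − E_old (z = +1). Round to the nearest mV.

-9 mV

E_old = (61.6/1)·log₁₀(139/29.6) = 41.38 mV
E_new = (61.6/1)·log₁₀(101/29.6) = 32.83 mV
ΔE = 32.83 − (41.38) = -8.54 mV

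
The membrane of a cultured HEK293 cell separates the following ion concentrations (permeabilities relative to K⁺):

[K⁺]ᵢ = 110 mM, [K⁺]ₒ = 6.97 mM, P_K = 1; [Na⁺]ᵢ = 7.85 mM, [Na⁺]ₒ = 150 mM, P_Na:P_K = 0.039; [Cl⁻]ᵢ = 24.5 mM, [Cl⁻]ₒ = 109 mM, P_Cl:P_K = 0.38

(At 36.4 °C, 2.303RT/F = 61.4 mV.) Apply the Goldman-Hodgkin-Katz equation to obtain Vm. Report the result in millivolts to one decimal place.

Vm = 61.4 · log₁₀[(Σ P·[cation]ₒ + Σ P·[anion]ᵢ) / (Σ P·[cation]ᵢ + Σ P·[anion]ₒ)]
Numerator = 1×6.97 + 0.039×150 + 0.38×24.5 = 22.13
Denominator = 1×110 + 0.039×7.85 + 0.38×109 = 151.7
Vm = 61.4 · log₁₀(0.14585) = 61.4 × (-0.8361) = -51.34 mV

-51.3 mV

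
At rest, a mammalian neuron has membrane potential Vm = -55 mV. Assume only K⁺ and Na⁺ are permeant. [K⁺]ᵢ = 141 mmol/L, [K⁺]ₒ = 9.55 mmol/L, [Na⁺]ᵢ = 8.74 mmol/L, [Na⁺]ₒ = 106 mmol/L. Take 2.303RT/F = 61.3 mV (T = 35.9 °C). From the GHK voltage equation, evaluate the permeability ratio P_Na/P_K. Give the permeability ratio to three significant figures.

0.0793

Let α = P_Na/P_K. GHK: Vm = 61.3·log₁₀[(Kₒ + α·Naₒ)/(Kᵢ + α·Naᵢ)].
10^(Vm/61.3) = 10^(-55.0/61.3) = 0.1267
So 0.1267·(Kᵢ + α·Naᵢ) = Kₒ + α·Naₒ → α = (0.1267·141.0 − 9.55) / (106.0 − 0.1267·8.74)
α = (17.86 − 9.55) / (106.0 − 1.107) = 8.315/104.9 = 0.07927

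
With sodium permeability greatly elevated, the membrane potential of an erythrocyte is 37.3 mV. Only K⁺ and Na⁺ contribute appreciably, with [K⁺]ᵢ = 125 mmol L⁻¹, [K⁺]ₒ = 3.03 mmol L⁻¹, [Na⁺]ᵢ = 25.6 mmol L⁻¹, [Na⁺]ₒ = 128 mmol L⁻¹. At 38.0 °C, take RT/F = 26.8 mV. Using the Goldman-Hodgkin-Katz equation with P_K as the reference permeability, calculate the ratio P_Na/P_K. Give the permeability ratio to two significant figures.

20

Let α = P_Na/P_K. GHK: Vm = 26.8·ln[(Kₒ + α·Naₒ)/(Kᵢ + α·Naᵢ)].
e^(Vm/26.8) = e^(37.3/26.8) = 4.022
So 4.022·(Kᵢ + α·Naᵢ) = Kₒ + α·Naₒ → α = (4.022·125.0 − 3.03) / (128.0 − 4.022·25.6)
α = (502.8 − 3.03) / (128.0 − 103) = 499.7/25.04 = 19.96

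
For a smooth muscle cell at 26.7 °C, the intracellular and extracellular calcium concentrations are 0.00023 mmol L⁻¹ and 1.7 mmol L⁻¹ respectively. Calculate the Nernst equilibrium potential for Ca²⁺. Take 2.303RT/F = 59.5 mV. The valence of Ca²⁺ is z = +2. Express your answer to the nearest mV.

115 mV

E = (59.5/z) · log₁₀([Ca²⁺]_out/[Ca²⁺]_in) with z = +2.
= (59.5/2) · log₁₀(1.7/0.00023) = 29.75 · log₁₀(7391)
= 29.75 · (3.8687) = 115.09 mV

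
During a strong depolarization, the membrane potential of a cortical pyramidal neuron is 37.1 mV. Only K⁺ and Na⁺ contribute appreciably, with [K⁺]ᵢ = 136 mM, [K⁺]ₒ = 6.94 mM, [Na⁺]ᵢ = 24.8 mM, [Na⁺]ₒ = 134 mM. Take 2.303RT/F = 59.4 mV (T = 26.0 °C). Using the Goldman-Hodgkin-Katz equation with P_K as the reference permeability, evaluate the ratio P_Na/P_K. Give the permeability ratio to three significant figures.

19.2

Let α = P_Na/P_K. GHK: Vm = 59.4·log₁₀[(Kₒ + α·Naₒ)/(Kᵢ + α·Naᵢ)].
10^(Vm/59.4) = 10^(37.1/59.4) = 4.2129
So 4.2129·(Kᵢ + α·Naᵢ) = Kₒ + α·Naₒ → α = (4.2129·136.0 − 6.94) / (134.0 − 4.2129·24.8)
α = (573 − 6.94) / (134.0 − 104.5) = 566/29.52 = 19.17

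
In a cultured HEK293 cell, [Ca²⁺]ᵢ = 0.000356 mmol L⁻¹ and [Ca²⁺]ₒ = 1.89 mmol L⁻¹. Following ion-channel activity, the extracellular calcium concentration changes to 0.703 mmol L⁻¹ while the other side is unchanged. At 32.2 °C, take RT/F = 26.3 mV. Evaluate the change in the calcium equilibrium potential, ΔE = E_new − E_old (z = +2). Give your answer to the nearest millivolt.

-13 mV

E_old = (26.3/2)·ln(1.89/0.000356) = 112.79 mV
E_new = (26.3/2)·ln(0.703/0.000356) = 99.78 mV
ΔE = 99.78 − (112.79) = -13.01 mV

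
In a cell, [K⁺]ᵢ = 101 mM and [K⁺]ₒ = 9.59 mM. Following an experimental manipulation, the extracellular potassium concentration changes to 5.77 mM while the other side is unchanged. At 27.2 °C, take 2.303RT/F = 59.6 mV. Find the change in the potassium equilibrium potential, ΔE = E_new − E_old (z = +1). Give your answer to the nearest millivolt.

E_old = (59.6/1)·log₁₀(9.59/101) = -60.94 mV
E_new = (59.6/1)·log₁₀(5.77/101) = -74.09 mV
ΔE = -74.09 − (-60.94) = -13.15 mV

-13 mV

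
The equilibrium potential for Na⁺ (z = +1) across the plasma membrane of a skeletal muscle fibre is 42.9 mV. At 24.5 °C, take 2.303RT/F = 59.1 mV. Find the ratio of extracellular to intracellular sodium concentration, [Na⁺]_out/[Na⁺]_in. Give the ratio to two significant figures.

log₁₀([out]/[in]) = E·z/(59.1) = 42.9 × 1 / 59.1 = 0.7259
[out]/[in] = 10^(0.7259) = 5.32

5.3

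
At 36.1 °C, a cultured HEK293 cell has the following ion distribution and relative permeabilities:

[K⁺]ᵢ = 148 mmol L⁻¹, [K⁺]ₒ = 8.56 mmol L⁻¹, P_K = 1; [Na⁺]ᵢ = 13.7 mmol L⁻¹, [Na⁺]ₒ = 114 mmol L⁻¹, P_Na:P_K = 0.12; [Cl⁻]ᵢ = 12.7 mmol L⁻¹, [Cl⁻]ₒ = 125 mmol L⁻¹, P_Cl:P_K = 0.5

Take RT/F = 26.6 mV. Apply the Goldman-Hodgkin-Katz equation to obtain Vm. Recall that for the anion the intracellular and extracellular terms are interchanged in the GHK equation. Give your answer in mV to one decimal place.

-53.3 mV

Vm = 26.6 · ln[(Σ P·[cation]ₒ + Σ P·[anion]ᵢ) / (Σ P·[cation]ᵢ + Σ P·[anion]ₒ)]
Numerator = 1×8.56 + 0.12×114 + 0.5×12.7 = 28.59
Denominator = 1×148 + 0.12×13.7 + 0.5×125 = 212.1
Vm = 26.6 · ln(0.13477) = 26.6 × (-2.0042) = -53.31 mV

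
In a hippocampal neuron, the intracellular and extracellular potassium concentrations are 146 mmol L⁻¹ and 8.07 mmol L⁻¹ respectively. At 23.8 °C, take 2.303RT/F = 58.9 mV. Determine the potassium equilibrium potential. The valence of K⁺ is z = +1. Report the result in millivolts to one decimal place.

E = (58.9/z) · log₁₀([K⁺]_out/[K⁺]_in) with z = +1.
= (58.9/1) · log₁₀(8.07/146) = 58.90 · log₁₀(0.05527)
= 58.90 · (-1.2575) = -74.07 mV

-74.1 mV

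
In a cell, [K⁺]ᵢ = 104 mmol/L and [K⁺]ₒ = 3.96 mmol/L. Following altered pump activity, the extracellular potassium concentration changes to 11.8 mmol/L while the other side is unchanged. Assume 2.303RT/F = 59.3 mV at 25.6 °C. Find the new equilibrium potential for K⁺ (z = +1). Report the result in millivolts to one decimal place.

After the shift: [K⁺]_out = 11.8, [K⁺]_in = 104 mmol/L.
E_new = (59.3/1)·log₁₀(11.8/104) = 59.30 · (-0.9452) = -56.05 mV

-56.0 mV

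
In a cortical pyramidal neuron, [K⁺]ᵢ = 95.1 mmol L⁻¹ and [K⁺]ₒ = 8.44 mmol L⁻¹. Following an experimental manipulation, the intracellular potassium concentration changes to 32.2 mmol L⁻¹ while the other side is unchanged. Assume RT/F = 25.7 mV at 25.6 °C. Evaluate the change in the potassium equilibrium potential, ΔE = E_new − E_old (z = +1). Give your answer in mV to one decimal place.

27.8 mV

E_old = (25.7/1)·ln(8.44/95.1) = -62.24 mV
E_new = (25.7/1)·ln(8.44/32.2) = -34.41 mV
ΔE = -34.41 − (-62.24) = 27.83 mV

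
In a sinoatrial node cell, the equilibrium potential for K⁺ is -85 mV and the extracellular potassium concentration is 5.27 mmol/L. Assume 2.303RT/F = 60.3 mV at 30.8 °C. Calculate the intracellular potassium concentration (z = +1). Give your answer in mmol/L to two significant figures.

Nernst: E = (60.3/1) · log₁₀([out]/[in]), so log₁₀([out]/[in]) = -85.0 × 1 / 60.3 = -1.4096.
[out]/[in] = 10^(-1.4096) = 0.03894.
[in] = 5.27 / 0.03894 = 135.3 mmol/L.

140 mmol/L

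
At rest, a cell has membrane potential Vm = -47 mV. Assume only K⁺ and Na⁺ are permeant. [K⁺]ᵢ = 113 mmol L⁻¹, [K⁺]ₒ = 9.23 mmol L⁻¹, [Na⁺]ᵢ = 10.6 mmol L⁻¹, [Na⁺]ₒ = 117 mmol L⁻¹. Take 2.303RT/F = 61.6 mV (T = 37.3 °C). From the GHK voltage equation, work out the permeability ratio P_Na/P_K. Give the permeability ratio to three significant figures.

0.0892

Let α = P_Na/P_K. GHK: Vm = 61.6·log₁₀[(Kₒ + α·Naₒ)/(Kᵢ + α·Naᵢ)].
10^(Vm/61.6) = 10^(-47.0/61.6) = 0.17259
So 0.17259·(Kᵢ + α·Naᵢ) = Kₒ + α·Naₒ → α = (0.17259·113.0 − 9.23) / (117.0 − 0.17259·10.6)
α = (19.5 − 9.23) / (117.0 − 1.829) = 10.27/115.2 = 0.08919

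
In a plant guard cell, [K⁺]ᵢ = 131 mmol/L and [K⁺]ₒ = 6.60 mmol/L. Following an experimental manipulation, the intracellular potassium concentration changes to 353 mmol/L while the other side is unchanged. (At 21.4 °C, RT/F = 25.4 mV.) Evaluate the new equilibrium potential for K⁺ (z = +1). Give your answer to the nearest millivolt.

After the shift: [K⁺]_out = 6.60, [K⁺]_in = 353 mmol/L.
E_new = (25.4/1)·ln(6.60/353) = 25.40 · (-3.9794) = -101.08 mV

-101 mV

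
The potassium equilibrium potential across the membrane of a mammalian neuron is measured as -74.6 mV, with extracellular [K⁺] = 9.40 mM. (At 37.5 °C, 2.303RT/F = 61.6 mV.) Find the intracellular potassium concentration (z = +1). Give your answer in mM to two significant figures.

Nernst: E = (61.6/1) · log₁₀([out]/[in]), so log₁₀([out]/[in]) = -74.6 × 1 / 61.6 = -1.2110.
[out]/[in] = 10^(-1.2110) = 0.06151.
[in] = 9.40 / 0.06151 = 152.8 mM.

150 mM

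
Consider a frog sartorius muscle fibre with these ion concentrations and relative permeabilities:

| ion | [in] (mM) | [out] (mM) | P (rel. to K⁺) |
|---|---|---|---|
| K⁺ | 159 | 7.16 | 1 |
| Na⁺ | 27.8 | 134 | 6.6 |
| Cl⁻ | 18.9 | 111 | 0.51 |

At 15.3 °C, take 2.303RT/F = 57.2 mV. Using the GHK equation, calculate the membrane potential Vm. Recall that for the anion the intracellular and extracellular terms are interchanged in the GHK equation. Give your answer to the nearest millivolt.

Vm = 57.2 · log₁₀[(Σ P·[cation]ₒ + Σ P·[anion]ᵢ) / (Σ P·[cation]ᵢ + Σ P·[anion]ₒ)]
Numerator = 1×7.16 + 6.6×134 + 0.51×18.9 = 901.2
Denominator = 1×159 + 6.6×27.8 + 0.51×111 = 399.1
Vm = 57.2 · log₁₀(2.2581) = 57.2 × (0.3537) = 20.23 mV

20 mV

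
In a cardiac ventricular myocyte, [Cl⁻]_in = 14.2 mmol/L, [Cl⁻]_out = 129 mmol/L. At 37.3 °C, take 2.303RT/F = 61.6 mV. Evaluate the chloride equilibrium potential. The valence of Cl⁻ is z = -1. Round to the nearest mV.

E = (61.6/z) · log₁₀([Cl⁻]_out/[Cl⁻]_in) with z = -1.
For an anion, dividing by z = -1 reverses the sign.
= (61.6/-1) · log₁₀(129/14.2) = -61.60 · log₁₀(9.085)
= -61.60 · (0.9583) = -59.03 mV

-59 mV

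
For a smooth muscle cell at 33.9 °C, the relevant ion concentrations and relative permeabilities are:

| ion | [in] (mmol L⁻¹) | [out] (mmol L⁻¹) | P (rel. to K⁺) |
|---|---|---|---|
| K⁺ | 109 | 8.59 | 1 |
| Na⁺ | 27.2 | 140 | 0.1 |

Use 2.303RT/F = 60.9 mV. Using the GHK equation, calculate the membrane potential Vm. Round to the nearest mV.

-42 mV

Vm = 60.9 · log₁₀[(Σ P·[cation]ₒ + Σ P·[anion]ᵢ) / (Σ P·[cation]ᵢ + Σ P·[anion]ₒ)]
Numerator = 1×8.59 + 0.1×140 = 22.59
Denominator = 1×109 + 0.1×27.2 = 111.7
Vm = 60.9 · log₁₀(0.2022) = 60.9 × (-0.6942) = -42.28 mV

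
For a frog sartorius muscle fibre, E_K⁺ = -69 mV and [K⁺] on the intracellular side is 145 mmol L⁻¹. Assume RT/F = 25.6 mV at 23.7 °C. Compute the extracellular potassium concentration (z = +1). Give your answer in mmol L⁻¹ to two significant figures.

Nernst: E = (25.6/1) · ln([out]/[in]), so ln([out]/[in]) = -69.0 × 1 / 25.6 = -2.6953.
[out]/[in] = e^(-2.6953) = 0.06752.
[out] = 0.06752 × 145 = 9.791 mmol L⁻¹.

9.8 mmol L⁻¹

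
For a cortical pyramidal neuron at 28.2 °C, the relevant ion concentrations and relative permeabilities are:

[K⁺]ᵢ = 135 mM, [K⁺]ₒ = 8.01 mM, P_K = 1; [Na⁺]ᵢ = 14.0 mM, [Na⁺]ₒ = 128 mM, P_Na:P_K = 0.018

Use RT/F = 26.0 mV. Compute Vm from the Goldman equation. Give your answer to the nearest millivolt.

Vm = 26.0 · ln[(Σ P·[cation]ₒ + Σ P·[anion]ᵢ) / (Σ P·[cation]ᵢ + Σ P·[anion]ₒ)]
Numerator = 1×8.01 + 0.018×128 = 10.31
Denominator = 1×135 + 0.018×14.0 = 135.3
Vm = 26.0 · ln(0.076258) = 26.0 × (-2.5736) = -66.91 mV

-67 mV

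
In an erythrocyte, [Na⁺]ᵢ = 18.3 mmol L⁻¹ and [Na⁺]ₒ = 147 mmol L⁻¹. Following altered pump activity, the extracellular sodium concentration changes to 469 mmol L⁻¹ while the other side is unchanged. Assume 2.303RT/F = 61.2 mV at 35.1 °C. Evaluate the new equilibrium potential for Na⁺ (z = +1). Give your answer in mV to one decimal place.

86.2 mV

After the shift: [Na⁺]_out = 469, [Na⁺]_in = 18.3 mmol L⁻¹.
E_new = (61.2/1)·log₁₀(469/18.3) = 61.20 · (1.4087) = 86.21 mV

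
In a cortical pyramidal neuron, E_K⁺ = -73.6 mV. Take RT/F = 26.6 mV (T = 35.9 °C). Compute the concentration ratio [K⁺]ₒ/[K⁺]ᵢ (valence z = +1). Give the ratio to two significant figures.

0.063

ln([out]/[in]) = E·z/(26.6) = -73.6 × 1 / 26.6 = -2.7669
[out]/[in] = e^(-2.7669) = 0.06286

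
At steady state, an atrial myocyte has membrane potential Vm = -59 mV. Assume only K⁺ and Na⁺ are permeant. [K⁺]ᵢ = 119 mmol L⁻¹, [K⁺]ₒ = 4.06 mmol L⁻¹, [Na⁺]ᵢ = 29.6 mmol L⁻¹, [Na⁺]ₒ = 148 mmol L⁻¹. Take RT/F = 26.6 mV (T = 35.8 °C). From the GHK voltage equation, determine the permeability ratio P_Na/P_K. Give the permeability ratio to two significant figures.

0.061

Let α = P_Na/P_K. GHK: Vm = 26.6·ln[(Kₒ + α·Naₒ)/(Kᵢ + α·Naᵢ)].
e^(Vm/26.6) = e^(-59.0/26.6) = 0.10882
So 0.10882·(Kᵢ + α·Naᵢ) = Kₒ + α·Naₒ → α = (0.10882·119.0 − 4.06) / (148.0 − 0.10882·29.6)
α = (12.95 − 4.06) / (148.0 − 3.221) = 8.89/144.8 = 0.0614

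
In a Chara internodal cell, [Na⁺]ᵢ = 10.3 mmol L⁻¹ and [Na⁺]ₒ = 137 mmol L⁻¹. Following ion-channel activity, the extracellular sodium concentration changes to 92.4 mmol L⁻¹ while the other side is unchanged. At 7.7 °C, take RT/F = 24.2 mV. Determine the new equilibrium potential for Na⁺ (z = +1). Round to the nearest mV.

53 mV

After the shift: [Na⁺]_out = 92.4, [Na⁺]_in = 10.3 mmol L⁻¹.
E_new = (24.2/1)·ln(92.4/10.3) = 24.20 · (2.1940) = 53.09 mV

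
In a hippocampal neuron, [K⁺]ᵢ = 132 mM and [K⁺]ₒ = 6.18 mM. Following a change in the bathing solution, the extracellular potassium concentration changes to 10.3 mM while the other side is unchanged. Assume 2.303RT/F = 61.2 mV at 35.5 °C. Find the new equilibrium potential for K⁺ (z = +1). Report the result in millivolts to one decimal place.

After the shift: [K⁺]_out = 10.3, [K⁺]_in = 132 mM.
E_new = (61.2/1)·log₁₀(10.3/132) = 61.20 · (-1.1077) = -67.79 mV

-67.8 mV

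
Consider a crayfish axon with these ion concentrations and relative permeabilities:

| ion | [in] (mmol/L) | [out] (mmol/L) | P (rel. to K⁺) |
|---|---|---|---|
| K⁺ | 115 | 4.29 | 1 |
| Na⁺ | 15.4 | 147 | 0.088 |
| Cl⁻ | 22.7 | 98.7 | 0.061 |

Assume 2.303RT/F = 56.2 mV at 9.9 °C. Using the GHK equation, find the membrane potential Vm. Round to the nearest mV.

Vm = 56.2 · log₁₀[(Σ P·[cation]ₒ + Σ P·[anion]ᵢ) / (Σ P·[cation]ᵢ + Σ P·[anion]ₒ)]
Numerator = 1×4.29 + 0.088×147 + 0.061×22.7 = 18.61
Denominator = 1×115 + 0.088×15.4 + 0.061×98.7 = 122.4
Vm = 56.2 · log₁₀(0.15208) = 56.2 × (-0.8179) = -45.97 mV

-46 mV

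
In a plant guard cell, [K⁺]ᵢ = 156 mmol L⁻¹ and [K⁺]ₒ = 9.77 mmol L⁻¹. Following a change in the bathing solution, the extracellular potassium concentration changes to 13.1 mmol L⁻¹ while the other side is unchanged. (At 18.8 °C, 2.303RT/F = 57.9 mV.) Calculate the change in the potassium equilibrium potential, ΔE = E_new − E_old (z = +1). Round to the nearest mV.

7 mV

E_old = (57.9/1)·log₁₀(9.77/156) = -69.67 mV
E_new = (57.9/1)·log₁₀(13.1/156) = -62.29 mV
ΔE = -62.29 − (-69.67) = 7.38 mV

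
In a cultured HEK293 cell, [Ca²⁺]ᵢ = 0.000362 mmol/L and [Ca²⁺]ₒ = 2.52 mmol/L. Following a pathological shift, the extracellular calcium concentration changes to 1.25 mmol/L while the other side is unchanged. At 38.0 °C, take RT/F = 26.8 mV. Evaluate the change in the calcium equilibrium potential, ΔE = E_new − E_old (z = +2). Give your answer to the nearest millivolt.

-9 mV

E_old = (26.8/2)·ln(2.52/0.000362) = 118.56 mV
E_new = (26.8/2)·ln(1.25/0.000362) = 109.17 mV
ΔE = 109.17 − (118.56) = -9.39 mV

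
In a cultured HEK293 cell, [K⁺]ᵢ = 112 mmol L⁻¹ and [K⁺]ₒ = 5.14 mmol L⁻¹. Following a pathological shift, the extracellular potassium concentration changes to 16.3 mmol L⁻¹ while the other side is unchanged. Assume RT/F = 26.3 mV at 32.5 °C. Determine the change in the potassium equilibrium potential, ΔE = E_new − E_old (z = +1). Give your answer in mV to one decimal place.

E_old = (26.3/1)·ln(5.14/112) = -81.04 mV
E_new = (26.3/1)·ln(16.3/112) = -50.69 mV
ΔE = -50.69 − (-81.04) = 30.35 mV

30.4 mV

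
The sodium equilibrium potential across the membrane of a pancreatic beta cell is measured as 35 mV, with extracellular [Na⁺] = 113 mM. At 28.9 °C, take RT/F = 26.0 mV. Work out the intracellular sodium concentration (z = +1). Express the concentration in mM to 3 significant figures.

29.4 mM

Nernst: E = (26.0/1) · ln([out]/[in]), so ln([out]/[in]) = 35.0 × 1 / 26.0 = 1.3462.
[out]/[in] = e^(1.3462) = 3.843.
[in] = 113 / 3.843 = 29.41 mM.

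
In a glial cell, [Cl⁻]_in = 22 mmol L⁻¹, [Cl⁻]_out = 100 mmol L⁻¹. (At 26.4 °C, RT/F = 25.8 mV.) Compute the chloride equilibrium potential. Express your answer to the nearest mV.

-39 mV

E = (25.8/z) · ln([Cl⁻]_out/[Cl⁻]_in) with z = -1.
For an anion, dividing by z = -1 reverses the sign.
= (25.8/-1) · ln(100/22) = -25.80 · ln(4.545)
= -25.80 · (1.5141) = -39.06 mV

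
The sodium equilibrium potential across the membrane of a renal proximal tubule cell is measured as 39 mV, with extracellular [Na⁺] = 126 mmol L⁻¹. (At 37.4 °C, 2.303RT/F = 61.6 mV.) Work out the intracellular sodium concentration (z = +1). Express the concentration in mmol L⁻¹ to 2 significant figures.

29 mmol L⁻¹

Nernst: E = (61.6/1) · log₁₀([out]/[in]), so log₁₀([out]/[in]) = 39.0 × 1 / 61.6 = 0.6331.
[out]/[in] = 10^(0.6331) = 4.297.
[in] = 126 / 4.297 = 29.33 mmol L⁻¹.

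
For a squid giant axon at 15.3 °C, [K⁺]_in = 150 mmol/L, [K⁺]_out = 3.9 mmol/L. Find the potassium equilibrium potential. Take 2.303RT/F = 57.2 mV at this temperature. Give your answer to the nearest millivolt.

E = (57.2/z) · log₁₀([K⁺]_out/[K⁺]_in) with z = +1.
= (57.2/1) · log₁₀(3.9/150) = 57.20 · log₁₀(0.026)
= 57.20 · (-1.5850) = -90.66 mV

-91 mV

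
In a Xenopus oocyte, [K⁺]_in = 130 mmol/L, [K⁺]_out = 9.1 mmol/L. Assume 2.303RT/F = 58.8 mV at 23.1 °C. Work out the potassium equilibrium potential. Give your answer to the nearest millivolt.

E = (58.8/z) · log₁₀([K⁺]_out/[K⁺]_in) with z = +1.
= (58.8/1) · log₁₀(9.1/130) = 58.80 · log₁₀(0.07)
= 58.80 · (-1.1549) = -67.91 mV

-68 mV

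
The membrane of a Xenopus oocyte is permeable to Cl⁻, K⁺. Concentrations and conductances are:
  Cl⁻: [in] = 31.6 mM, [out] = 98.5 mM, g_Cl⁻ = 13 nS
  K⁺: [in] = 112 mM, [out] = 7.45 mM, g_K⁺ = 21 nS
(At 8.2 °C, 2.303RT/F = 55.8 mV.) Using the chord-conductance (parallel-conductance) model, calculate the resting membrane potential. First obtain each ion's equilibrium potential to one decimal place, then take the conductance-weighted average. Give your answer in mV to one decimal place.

-51.1 mV

E_Cl⁻ = (55.8/-1)·log₁₀(98.5/31.6) = -27.6 mV
E_K⁺ = (55.8/1)·log₁₀(7.45/112) = -65.7 mV
Vm = (Σ gᵢEᵢ)/(Σ gᵢ) = (13·-27.6 + 21·-65.7) / (13 + 21)
= -1738.50 / 34 = -51.13 mV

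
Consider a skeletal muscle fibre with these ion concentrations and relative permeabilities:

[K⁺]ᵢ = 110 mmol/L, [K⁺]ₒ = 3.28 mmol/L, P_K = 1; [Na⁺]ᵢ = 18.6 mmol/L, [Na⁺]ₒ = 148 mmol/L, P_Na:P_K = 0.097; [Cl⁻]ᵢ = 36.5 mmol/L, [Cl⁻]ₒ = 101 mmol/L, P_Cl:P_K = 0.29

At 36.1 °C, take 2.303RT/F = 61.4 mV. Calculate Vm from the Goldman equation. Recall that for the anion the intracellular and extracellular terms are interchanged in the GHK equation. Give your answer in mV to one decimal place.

-42.9 mV

Vm = 61.4 · log₁₀[(Σ P·[cation]ₒ + Σ P·[anion]ᵢ) / (Σ P·[cation]ᵢ + Σ P·[anion]ₒ)]
Numerator = 1×3.28 + 0.097×148 + 0.29×36.5 = 28.22
Denominator = 1×110 + 0.097×18.6 + 0.29×101 = 141.1
Vm = 61.4 · log₁₀(0.20002) = 61.4 × (-0.6989) = -42.91 mV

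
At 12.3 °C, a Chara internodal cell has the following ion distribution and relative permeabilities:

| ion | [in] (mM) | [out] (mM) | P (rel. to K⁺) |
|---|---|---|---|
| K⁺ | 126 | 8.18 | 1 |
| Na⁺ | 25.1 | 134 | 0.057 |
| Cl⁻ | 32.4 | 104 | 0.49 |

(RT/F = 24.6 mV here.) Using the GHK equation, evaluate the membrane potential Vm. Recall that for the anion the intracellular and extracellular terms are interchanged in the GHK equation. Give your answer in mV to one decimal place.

Vm = 24.6 · ln[(Σ P·[cation]ₒ + Σ P·[anion]ᵢ) / (Σ P·[cation]ᵢ + Σ P·[anion]ₒ)]
Numerator = 1×8.18 + 0.057×134 + 0.49×32.4 = 31.69
Denominator = 1×126 + 0.057×25.1 + 0.49×104 = 178.4
Vm = 24.6 · ln(0.17767) = 24.6 × (-1.7278) = -42.51 mV

-42.5 mV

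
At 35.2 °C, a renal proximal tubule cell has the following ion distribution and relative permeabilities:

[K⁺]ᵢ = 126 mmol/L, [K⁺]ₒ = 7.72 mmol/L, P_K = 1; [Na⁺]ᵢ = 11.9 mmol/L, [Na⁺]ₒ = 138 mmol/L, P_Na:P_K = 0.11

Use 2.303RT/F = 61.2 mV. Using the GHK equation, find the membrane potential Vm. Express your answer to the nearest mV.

Vm = 61.2 · log₁₀[(Σ P·[cation]ₒ + Σ P·[anion]ᵢ) / (Σ P·[cation]ᵢ + Σ P·[anion]ₒ)]
Numerator = 1×7.72 + 0.11×138 = 22.9
Denominator = 1×126 + 0.11×11.9 = 127.3
Vm = 61.2 · log₁₀(0.17988) = 61.2 × (-0.7450) = -45.60 mV

-46 mV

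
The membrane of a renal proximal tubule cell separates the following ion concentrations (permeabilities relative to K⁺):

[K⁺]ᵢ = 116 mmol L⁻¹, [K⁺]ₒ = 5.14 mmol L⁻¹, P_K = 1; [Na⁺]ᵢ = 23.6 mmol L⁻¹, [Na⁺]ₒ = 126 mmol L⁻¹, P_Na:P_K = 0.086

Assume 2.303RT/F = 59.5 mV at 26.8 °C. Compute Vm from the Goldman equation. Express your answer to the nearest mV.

-52 mV

Vm = 59.5 · log₁₀[(Σ P·[cation]ₒ + Σ P·[anion]ᵢ) / (Σ P·[cation]ᵢ + Σ P·[anion]ₒ)]
Numerator = 1×5.14 + 0.086×126 = 15.98
Denominator = 1×116 + 0.086×23.6 = 118
Vm = 59.5 · log₁₀(0.13536) = 59.5 × (-0.8685) = -51.68 mV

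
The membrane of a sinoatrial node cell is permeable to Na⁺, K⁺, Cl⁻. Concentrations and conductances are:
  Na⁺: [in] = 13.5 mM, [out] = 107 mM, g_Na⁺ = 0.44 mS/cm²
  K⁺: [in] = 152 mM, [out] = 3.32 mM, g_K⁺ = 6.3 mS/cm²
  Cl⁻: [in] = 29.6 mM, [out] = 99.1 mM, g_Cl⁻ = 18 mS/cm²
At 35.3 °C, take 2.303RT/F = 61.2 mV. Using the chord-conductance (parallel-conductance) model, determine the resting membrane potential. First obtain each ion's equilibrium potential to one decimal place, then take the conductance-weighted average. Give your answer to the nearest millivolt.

-48 mV

E_Na⁺ = (61.2/1)·log₁₀(107/13.5) = 55.0 mV
E_K⁺ = (61.2/1)·log₁₀(3.32/152) = -101.6 mV
E_Cl⁻ = (61.2/-1)·log₁₀(99.1/29.6) = -32.1 mV
Vm = (Σ gᵢEᵢ)/(Σ gᵢ) = (0.44·55.0 + 6.3·-101.6 + 18·-32.1) / (0.44 + 6.3 + 18)
= -1193.68 / 24.74 = -48.25 mV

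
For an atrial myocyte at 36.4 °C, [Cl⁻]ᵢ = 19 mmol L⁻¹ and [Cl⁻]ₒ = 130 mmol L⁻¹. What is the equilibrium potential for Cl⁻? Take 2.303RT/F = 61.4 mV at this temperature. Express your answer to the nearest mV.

E = (61.4/z) · log₁₀([Cl⁻]_out/[Cl⁻]_in) with z = -1.
For an anion, dividing by z = -1 reverses the sign.
= (61.4/-1) · log₁₀(130/19) = -61.40 · log₁₀(6.842)
= -61.40 · (0.8352) = -51.28 mV

-51 mV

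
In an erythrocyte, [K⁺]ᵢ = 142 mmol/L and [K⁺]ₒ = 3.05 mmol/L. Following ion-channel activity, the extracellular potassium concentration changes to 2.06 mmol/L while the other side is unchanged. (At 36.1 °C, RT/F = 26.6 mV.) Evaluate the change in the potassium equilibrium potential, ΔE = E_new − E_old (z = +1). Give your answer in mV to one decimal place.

E_old = (26.6/1)·ln(3.05/142) = -102.16 mV
E_new = (26.6/1)·ln(2.06/142) = -112.60 mV
ΔE = -112.60 − (-102.16) = -10.44 mV

-10.4 mV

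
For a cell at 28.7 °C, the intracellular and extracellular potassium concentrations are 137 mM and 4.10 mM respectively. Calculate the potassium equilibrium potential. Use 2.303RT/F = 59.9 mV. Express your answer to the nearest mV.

-91 mV

E = (59.9/z) · log₁₀([K⁺]_out/[K⁺]_in) with z = +1.
= (59.9/1) · log₁₀(4.10/137) = 59.90 · log₁₀(0.02993)
= 59.90 · (-1.5239) = -91.28 mV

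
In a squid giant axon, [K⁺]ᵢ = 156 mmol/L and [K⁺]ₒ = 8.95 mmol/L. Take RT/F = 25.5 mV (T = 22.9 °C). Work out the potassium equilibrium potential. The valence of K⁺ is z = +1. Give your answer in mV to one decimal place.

E = (25.5/z) · ln([K⁺]_out/[K⁺]_in) with z = +1.
= (25.5/1) · ln(8.95/156) = 25.50 · ln(0.05737)
= 25.50 · (-2.8582) = -72.88 mV

-72.9 mV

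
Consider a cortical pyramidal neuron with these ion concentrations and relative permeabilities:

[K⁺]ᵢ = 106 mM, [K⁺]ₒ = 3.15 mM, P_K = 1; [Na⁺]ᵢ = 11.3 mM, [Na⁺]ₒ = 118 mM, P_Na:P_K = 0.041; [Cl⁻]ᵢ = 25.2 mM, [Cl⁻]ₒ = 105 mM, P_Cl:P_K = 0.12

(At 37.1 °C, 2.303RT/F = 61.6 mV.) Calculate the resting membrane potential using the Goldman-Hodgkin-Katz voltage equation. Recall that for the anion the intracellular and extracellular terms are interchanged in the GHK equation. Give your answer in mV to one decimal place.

Vm = 61.6 · log₁₀[(Σ P·[cation]ₒ + Σ P·[anion]ᵢ) / (Σ P·[cation]ᵢ + Σ P·[anion]ₒ)]
Numerator = 1×3.15 + 0.041×118 + 0.12×25.2 = 11.01
Denominator = 1×106 + 0.041×11.3 + 0.12×105 = 119.1
Vm = 61.6 · log₁₀(0.092489) = 61.6 × (-1.0339) = -63.69 mV

-63.7 mV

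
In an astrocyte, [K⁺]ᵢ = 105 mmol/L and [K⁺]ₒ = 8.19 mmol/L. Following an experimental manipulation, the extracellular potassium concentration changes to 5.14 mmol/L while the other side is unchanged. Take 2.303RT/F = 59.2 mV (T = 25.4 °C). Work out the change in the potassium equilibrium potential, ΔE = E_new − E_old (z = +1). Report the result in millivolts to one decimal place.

-12.0 mV

E_old = (59.2/1)·log₁₀(8.19/105) = -65.59 mV
E_new = (59.2/1)·log₁₀(5.14/105) = -77.57 mV
ΔE = -77.57 − (-65.59) = -11.98 mV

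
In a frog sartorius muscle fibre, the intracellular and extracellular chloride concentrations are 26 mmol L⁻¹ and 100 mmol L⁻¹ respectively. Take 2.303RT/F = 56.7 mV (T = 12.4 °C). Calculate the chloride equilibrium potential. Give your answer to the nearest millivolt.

-33 mV

E = (56.7/z) · log₁₀([Cl⁻]_out/[Cl⁻]_in) with z = -1.
For an anion, dividing by z = -1 reverses the sign.
= (56.7/-1) · log₁₀(100/26) = -56.70 · log₁₀(3.846)
= -56.70 · (0.5850) = -33.17 mV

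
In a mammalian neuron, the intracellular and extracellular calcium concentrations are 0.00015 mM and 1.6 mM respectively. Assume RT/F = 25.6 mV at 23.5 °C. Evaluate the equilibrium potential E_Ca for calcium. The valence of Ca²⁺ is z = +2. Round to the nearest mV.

E = (25.6/z) · ln([Ca²⁺]_out/[Ca²⁺]_in) with z = +2.
= (25.6/2) · ln(1.6/0.00015) = 12.80 · ln(1.067e+04)
= 12.80 · (9.2749) = 118.72 mV

119 mV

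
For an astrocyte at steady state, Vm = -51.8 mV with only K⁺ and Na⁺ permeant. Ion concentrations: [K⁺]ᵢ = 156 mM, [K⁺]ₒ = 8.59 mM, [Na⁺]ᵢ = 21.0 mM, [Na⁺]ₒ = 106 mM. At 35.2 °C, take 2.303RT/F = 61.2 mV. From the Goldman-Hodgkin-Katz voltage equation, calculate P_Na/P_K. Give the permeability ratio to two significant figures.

0.13

Let α = P_Na/P_K. GHK: Vm = 61.2·log₁₀[(Kₒ + α·Naₒ)/(Kᵢ + α·Naᵢ)].
10^(Vm/61.2) = 10^(-51.8/61.2) = 0.14243
So 0.14243·(Kᵢ + α·Naᵢ) = Kₒ + α·Naₒ → α = (0.14243·156.0 − 8.59) / (106.0 − 0.14243·21.0)
α = (22.22 − 8.59) / (106.0 − 2.991) = 13.63/103 = 0.1323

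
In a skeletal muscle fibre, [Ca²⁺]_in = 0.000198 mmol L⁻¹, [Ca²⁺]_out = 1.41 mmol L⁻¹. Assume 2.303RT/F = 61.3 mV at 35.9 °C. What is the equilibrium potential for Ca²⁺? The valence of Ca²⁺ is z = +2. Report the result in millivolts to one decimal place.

118.1 mV

E = (61.3/z) · log₁₀([Ca²⁺]_out/[Ca²⁺]_in) with z = +2.
= (61.3/2) · log₁₀(1.41/0.000198) = 30.65 · log₁₀(7121)
= 30.65 · (3.8526) = 118.08 mV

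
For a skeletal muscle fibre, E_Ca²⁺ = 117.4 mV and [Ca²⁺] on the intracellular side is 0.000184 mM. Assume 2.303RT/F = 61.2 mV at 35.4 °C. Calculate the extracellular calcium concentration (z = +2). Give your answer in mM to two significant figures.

Nernst: E = (61.2/2) · log₁₀([out]/[in]), so log₁₀([out]/[in]) = 117.4 × 2 / 61.2 = 3.8366.
[out]/[in] = 10^(3.8366) = 6864.
[out] = 6864 × 0.000184 = 1.263 mM.

1.3 mM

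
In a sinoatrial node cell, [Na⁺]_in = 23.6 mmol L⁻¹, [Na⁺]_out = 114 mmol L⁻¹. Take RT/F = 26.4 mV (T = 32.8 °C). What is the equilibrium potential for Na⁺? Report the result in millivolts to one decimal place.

41.6 mV

E = (26.4/z) · ln([Na⁺]_out/[Na⁺]_in) with z = +1.
= (26.4/1) · ln(114/23.6) = 26.40 · ln(4.831)
= 26.40 · (1.5750) = 41.58 mV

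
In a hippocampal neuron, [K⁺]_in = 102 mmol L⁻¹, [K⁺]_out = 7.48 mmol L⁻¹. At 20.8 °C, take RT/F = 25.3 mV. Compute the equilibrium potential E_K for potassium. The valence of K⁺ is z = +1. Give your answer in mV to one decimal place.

E = (25.3/z) · ln([K⁺]_out/[K⁺]_in) with z = +1.
= (25.3/1) · ln(7.48/102) = 25.30 · ln(0.07333)
= 25.30 · (-2.6127) = -66.10 mV

-66.1 mV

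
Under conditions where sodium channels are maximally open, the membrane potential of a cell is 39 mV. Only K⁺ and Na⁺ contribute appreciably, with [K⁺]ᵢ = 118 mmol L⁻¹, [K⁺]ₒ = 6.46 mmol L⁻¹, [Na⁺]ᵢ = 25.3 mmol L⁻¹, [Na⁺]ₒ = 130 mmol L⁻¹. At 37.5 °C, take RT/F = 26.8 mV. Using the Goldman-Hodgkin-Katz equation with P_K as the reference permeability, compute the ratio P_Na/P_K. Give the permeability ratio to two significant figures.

23

Let α = P_Na/P_K. GHK: Vm = 26.8·ln[(Kₒ + α·Naₒ)/(Kᵢ + α·Naᵢ)].
e^(Vm/26.8) = e^(39.0/26.8) = 4.2854
So 4.2854·(Kᵢ + α·Naᵢ) = Kₒ + α·Naₒ → α = (4.2854·118.0 − 6.46) / (130.0 − 4.2854·25.3)
α = (505.7 − 6.46) / (130.0 − 108.4) = 499.2/21.58 = 23.14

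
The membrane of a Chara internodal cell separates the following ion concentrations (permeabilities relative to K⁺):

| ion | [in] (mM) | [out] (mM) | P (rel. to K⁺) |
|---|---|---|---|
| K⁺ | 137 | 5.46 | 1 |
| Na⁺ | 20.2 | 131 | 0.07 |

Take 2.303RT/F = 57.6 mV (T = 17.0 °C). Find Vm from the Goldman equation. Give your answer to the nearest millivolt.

Vm = 57.6 · log₁₀[(Σ P·[cation]ₒ + Σ P·[anion]ᵢ) / (Σ P·[cation]ᵢ + Σ P·[anion]ₒ)]
Numerator = 1×5.46 + 0.07×131 = 14.63
Denominator = 1×137 + 0.07×20.2 = 138.4
Vm = 57.6 · log₁₀(0.1057) = 57.6 × (-0.9759) = -56.21 mV

-56 mV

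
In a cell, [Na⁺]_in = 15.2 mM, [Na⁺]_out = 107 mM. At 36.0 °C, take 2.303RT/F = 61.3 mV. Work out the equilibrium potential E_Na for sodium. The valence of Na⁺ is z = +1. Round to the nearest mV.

E = (61.3/z) · log₁₀([Na⁺]_out/[Na⁺]_in) with z = +1.
= (61.3/1) · log₁₀(107/15.2) = 61.30 · log₁₀(7.039)
= 61.30 · (0.8475) = 51.95 mV

52 mV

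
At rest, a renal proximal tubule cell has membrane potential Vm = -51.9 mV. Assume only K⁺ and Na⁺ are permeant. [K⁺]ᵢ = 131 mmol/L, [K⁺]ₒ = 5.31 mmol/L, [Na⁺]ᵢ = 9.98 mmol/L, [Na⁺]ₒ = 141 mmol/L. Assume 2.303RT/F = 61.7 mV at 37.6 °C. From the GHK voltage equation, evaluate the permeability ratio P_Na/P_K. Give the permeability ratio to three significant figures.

Let α = P_Na/P_K. GHK: Vm = 61.7·log₁₀[(Kₒ + α·Naₒ)/(Kᵢ + α·Naᵢ)].
10^(Vm/61.7) = 10^(-51.9/61.7) = 0.14416
So 0.14416·(Kᵢ + α·Naᵢ) = Kₒ + α·Naₒ → α = (0.14416·131.0 − 5.31) / (141.0 − 0.14416·9.98)
α = (18.88 − 5.31) / (141.0 − 1.439) = 13.57/139.6 = 0.09727

0.0973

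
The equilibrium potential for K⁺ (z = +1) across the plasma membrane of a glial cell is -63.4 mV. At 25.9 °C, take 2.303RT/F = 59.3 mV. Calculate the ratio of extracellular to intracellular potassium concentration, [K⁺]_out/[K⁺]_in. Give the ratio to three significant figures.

0.0853

log₁₀([out]/[in]) = E·z/(59.3) = -63.4 × 1 / 59.3 = -1.0691
[out]/[in] = 10^(-1.0691) = 0.08528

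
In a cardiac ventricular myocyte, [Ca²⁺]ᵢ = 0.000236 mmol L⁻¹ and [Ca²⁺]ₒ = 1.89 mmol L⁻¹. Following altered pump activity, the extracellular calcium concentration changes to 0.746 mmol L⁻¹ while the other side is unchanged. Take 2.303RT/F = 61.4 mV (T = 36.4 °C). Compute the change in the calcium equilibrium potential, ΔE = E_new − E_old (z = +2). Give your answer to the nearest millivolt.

-12 mV

E_old = (61.4/2)·log₁₀(1.89/0.000236) = 119.84 mV
E_new = (61.4/2)·log₁₀(0.746/0.000236) = 107.44 mV
ΔE = 107.44 − (119.84) = -12.39 mV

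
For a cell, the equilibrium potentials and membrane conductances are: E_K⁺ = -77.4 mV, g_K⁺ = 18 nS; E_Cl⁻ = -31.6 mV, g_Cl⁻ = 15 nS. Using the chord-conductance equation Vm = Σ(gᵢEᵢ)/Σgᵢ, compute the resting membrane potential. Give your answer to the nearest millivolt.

-57 mV

Σ gᵢEᵢ = 18·(-77.4) + 15·(-31.6) = -1867.20
Σ gᵢ = 18 + 15 = 33
Vm = -1867.20 / 33 = -56.58 mV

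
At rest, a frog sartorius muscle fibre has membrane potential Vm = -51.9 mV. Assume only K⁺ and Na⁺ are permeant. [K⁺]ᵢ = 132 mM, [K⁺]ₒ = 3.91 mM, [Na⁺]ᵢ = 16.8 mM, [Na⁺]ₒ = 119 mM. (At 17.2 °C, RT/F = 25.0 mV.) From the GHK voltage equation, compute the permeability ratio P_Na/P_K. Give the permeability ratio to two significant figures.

Let α = P_Na/P_K. GHK: Vm = 25.0·ln[(Kₒ + α·Naₒ)/(Kᵢ + α·Naᵢ)].
e^(Vm/25.0) = e^(-51.9/25.0) = 0.12543
So 0.12543·(Kᵢ + α·Naᵢ) = Kₒ + α·Naₒ → α = (0.12543·132.0 − 3.91) / (119.0 − 0.12543·16.8)
α = (16.56 − 3.91) / (119.0 − 2.107) = 12.65/116.9 = 0.1082

0.11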